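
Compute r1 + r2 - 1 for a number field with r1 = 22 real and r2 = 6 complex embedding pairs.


By Dirichlet's unit theorem:
rank = r1 + r2 - 1
= 22 + 6 - 1
= 27

27


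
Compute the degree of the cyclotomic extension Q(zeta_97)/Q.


The degree equals Euler's totient phi(97).
97 = 97
phi(97) = 96

96


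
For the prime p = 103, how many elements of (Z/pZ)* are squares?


For prime p, the number of non-zero quadratic residues is (p-1)/2.
= (103-1)/2
= 51

51


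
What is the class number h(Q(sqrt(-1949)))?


K = Q(sqrt(-1949)). d mod 4 = 3, so D = disc(K) = 4d = -7796
h(K) equals the number of primitive reduced positive-definite forms (a, b, c) = a*x^2 + b*x*y + c*y^2 with b^2 - 4ac = D,
where reduced means |b| <= a <= c, with b >= 0 whenever |b| = a or a = c, and primitive means gcd(a, b, c) = 1.
Reduced forces 3a^2 <= |D| = 7796, so 1 <= a <= 50; b must have the parity of D, and c = (b^2 - D)/(4a) must be an integer >= a.
Enumerate a = 1..50, b in [-a, a]:
  a=1: (1, 0, 1949)  [1]
  a=2: (2, 2, 975)  [1]
  a=3: (3, -2, 650), (3, 2, 650)  [2]
  a=4: none
  a=5: (5, -2, 390), (5, 2, 390)  [2]
  a=6: (6, -2, 325), (6, 2, 325)  [2]
  a=7: (7, -4, 279), (7, 4, 279)  [2]
  a=8: none
  a=9: (9, -4, 217), (9, 4, 217)  [2]
  a=10: (10, -2, 195), (10, 2, 195)  [2]
  a=11: (11, -6, 178), (11, 6, 178)  [2]
  a=12: none
  a=13: (13, -2, 150), (13, 2, 150)  [2]
  a=14: (14, -10, 141), (14, 10, 141)  [2]
  a=15: (15, -8, 131), (15, -2, 130), (15, 2, 130), (15, 8, 131)  [4]
  a=16..17: none
  a=18: (18, -14, 111), (18, 14, 111)  [2]
  a=19..20: none
  a=21: (21, -10, 94), (21, -4, 93), (21, 4, 93), (21, 10, 94)  [4]
  a=22: (22, -6, 89), (22, 6, 89)  [2]
  a=23: (23, -22, 90), (23, 22, 90)  [2]
  a=24: none
  a=25: (25, -2, 78), (25, 2, 78)  [2]
  a=26: (26, -2, 75), (26, 2, 75)  [2]
  a=27: (27, -14, 74), (27, 14, 74)  [2]
  a=28: none
  a=29: (29, -18, 70), (29, 18, 70)  [2]
  a=30: (30, -22, 69), (30, -2, 65), (30, 2, 65), (30, 22, 69)  [4]
  a=31: (31, -4, 63), (31, 4, 63)  [2]
  a=32: none
  a=33: (33, -28, 65), (33, -16, 61), (33, 16, 61), (33, 28, 65)  [4]
  a=34: none
  a=35: (35, -32, 63), (35, -18, 58), (35, 18, 58), (35, 32, 63)  [4]
  a=36: none
  a=37: (37, -14, 54), (37, 14, 54)  [2]
  a=38: none
  a=39: (39, -28, 55), (39, -2, 50), (39, 2, 50), (39, 28, 55)  [4]
  a=40..41: none
  a=42: (42, -38, 55), (42, -10, 47), (42, 10, 47), (42, 38, 55)  [4]
  a=43..44: none
  a=45: (45, -32, 49), (45, -22, 46), (45, 22, 46), (45, 32, 49)  [4]
  a=46..50: none
Total reduced forms: 1 + 1 + 2 + 2 + 2 + 2 + 2 + 2 + 2 + 2 + 2 + 4 + 2 + 4 + 2 + 2 + 2 + 2 + 2 + 2 + 4 + 2 + 4 + 4 + 2 + 4 + 4 + 4 = 70
h = 70

70


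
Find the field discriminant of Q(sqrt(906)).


For K = Q(sqrt(d)) with d squarefree: disc(K) = d if d = 1 mod 4, and disc(K) = 4d if d = 2 or 3 mod 4.
Here d = 906, and d mod 4 = 2.
d = 2 mod 4, not 1 (O_K = Z[sqrt(d)]), so disc(K) = 4d = 4 * (906) = 3624

3624


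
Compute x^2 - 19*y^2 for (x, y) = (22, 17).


x^2 - d*y^2
= 22^2 - 19*17^2
= 484 - 5491
= -5007

-5007


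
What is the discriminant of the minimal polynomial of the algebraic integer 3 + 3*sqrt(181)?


The element 3 + 3*sqrt(181) has minimal polynomial:
x^2 - 6*x - 1620
Discriminant = (-6)^2 - 4*(-1620)
= 36 + 6480
= 6516

6516


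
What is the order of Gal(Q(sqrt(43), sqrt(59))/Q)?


The 2 square roots of distinct primes are multiplicatively independent over Q,
so [K:Q] = 2^2 and Gal(K/Q) is isomorphic to (Z/2Z)^2.
|Gal| = 2^2 = 4

4


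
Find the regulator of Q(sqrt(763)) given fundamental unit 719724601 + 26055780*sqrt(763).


epsilon = 719724601 + 26055780*sqrt(763)
= 1.4394e+09
R = ln(1.4394e+09)
= 21.0875

21.0875


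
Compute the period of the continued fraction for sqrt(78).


Run the CF algorithm for sqrt(78).
a_0 = floor(sqrt(78)) = 8; set m_0=0, q_0=1.
Recurrence: m' = q*a - m,  q' = (d - m'^2)/q,  a' = floor((a_0 + m')/q').
  step 1: m=8, q=14, a=1
  step 2: m=6, q=3, a=4
  step 3: m=6, q=14, a=1
  step 4: m=8, q=1, a=16
a_4 = 2*a_0 = 16, so the period closes here.
sqrt(78) = [8; 1, 4, 1, 16]
Period length = 4

4


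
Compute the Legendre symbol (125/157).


p = 157 is prime, so compute (125/157) with the reciprocity algorithm (Jacobi-symbol steps: pull out 2s via (2/n), flip via reciprocity, reduce):
  reciprocity: (125/157) -> +(157/125)
  reduce: (32/125)
  pull out 2: (2/125) = -1  (since 125 mod 8 = 5)
  pull out 2: (2/125) = -1  (since 125 mod 8 = 5)
  pull out 2: (2/125) = -1  (since 125 mod 8 = 5)
  pull out 2: (2/125) = -1  (since 125 mod 8 = 5)
  pull out 2: (2/125) = -1  (since 125 mod 8 = 5)
  (1/125) = 1
Product of signs = -1
(125/157) = -1

-1


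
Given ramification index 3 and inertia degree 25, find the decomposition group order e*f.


|D_P| = e * f
= 3 * 25
= 75

75


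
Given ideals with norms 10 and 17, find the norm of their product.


N(IJ) = N(I) * N(J)
= 10 * 17
= 170

170


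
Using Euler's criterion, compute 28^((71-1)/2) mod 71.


p = 71 is prime and the exponent is (p-1)/2 = 35, so by Euler's criterion 28^35 = (28/71) = +1 or -1 mod 71.
Compute by square-and-multiply:
  35 = 32 + 2 + 1 (binary 100011)
  Repeated squaring mod 71: 28^1 = 28, 28^2 = 3, 28^4 = 9, 28^8 = 10, 28^16 = 29, 28^32 = 60
  28^35 = 28^32 * 28^2 * 28^1 = 60 * 3 * 28 mod 71
    60 * 3 = 180 = 38 mod 71
    38 * 28 = 1064 = 70 mod 71
  28^35 = 70 mod 71
Result 70 = p - 1 = -1 mod 71: 28 is a quadratic non-residue mod 71. As a residue in [0, p-1] the value is 70.
28^35 mod 71 = 70

70


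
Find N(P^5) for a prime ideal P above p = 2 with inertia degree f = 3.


N(P^a) = p^(a*f)
= 2^(5*3)
= 2^15
= 32768

32768


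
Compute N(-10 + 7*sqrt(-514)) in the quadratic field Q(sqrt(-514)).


N(a + b*sqrt(d)) = a^2 - d*b^2
= (-10)^2 - (-514)*(7)^2
= 100 + 25186
= 25286

25286


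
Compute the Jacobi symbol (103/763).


Compute (103/763) via quadratic reciprocity:
  reciprocity: (103/763) -> -(763/103)
  reduce: (42/103)
  pull out 2: (2/103) = +1  (since 103 mod 8 = 7)
  reciprocity: (21/103) -> +(103/21)
  reduce: (19/21)
  reciprocity: (19/21) -> +(21/19)
  reduce: (2/19)
  pull out 2: (2/19) = -1  (since 19 mod 8 = 3)
  (1/19) = 1
Product of signs = 1

1


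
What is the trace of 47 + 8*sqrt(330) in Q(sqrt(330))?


Tr(a + b*sqrt(d)) = (a + b*sqrt(d)) + (a - b*sqrt(d)) = 2a
= 2 * (47)
= 94

94


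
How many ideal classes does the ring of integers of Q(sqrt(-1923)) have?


K = Q(sqrt(-1923)). d mod 4 = 1, so D = disc(K) = d = -1923
h(K) equals the number of primitive reduced positive-definite forms (a, b, c) = a*x^2 + b*x*y + c*y^2 with b^2 - 4ac = D,
where reduced means |b| <= a <= c, with b >= 0 whenever |b| = a or a = c, and primitive means gcd(a, b, c) = 1.
Reduced forces 3a^2 <= |D| = 1923, so 1 <= a <= 25; b must have the parity of D, and c = (b^2 - D)/(4a) must be an integer >= a.
Enumerate a = 1..25, b in [-a, a]:
  a=1: (1, 1, 481)  [1]
  a=2: none
  a=3: (3, 3, 161)  [1]
  a=4..6: none
  a=7: (7, -3, 69), (7, 3, 69)  [2]
  a=8..12: none
  a=13: (13, -1, 37), (13, 1, 37)  [2]
  a=14..16: none
  a=17: (17, -7, 29), (17, 7, 29)  [2]
  a=18..20: none
  a=21: (21, -3, 23), (21, 3, 23)  [2]
  a=22..25: none
Total reduced forms: 1 + 1 + 2 + 2 + 2 + 2 = 10
h = 10

10


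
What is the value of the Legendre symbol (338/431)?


p = 431 is prime, so compute (338/431) with the reciprocity algorithm (Jacobi-symbol steps: pull out 2s via (2/n), flip via reciprocity, reduce):
  pull out 2: (2/431) = +1  (since 431 mod 8 = 7)
  reciprocity: (169/431) -> +(431/169)
  reduce: (93/169)
  reciprocity: (93/169) -> +(169/93)
  reduce: (76/93)
  pull out 2: (2/93) = -1  (since 93 mod 8 = 5)
  pull out 2: (2/93) = -1  (since 93 mod 8 = 5)
  reciprocity: (19/93) -> +(93/19)
  reduce: (17/19)
  reciprocity: (17/19) -> +(19/17)
  reduce: (2/17)
  pull out 2: (2/17) = +1  (since 17 mod 8 = 1)
  (1/17) = 1
Product of signs = 1
(338/431) = 1

1


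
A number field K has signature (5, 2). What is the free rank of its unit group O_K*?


By Dirichlet's unit theorem:
rank = r1 + r2 - 1
= 5 + 2 - 1
= 6

6


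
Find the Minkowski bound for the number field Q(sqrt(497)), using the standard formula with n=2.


d = 497, d mod 4 = 1, so disc(K) = d = 497; |disc(K)| = 497
Real quadratic field, so n = 2, s = r2 = 0, r1 = 2
M = (n!/n^n) * (4/pi)^s * sqrt(|disc(K)|) = (2!/2^2) * (4/pi)^0 * sqrt(497)
= 0.5 * 1.000000 * 22.293497
= 11.1467

11.1467


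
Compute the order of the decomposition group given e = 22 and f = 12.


|D_P| = e * f
= 22 * 12
= 264

264


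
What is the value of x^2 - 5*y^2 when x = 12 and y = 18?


x^2 - d*y^2
= 12^2 - 5*18^2
= 144 - 1620
= -1476

-1476


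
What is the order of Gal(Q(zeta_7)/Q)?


|Gal(Q(zeta_7)/Q)| = phi(7)
= 6

6


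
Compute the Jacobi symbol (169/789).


Compute (169/789) via quadratic reciprocity:
  reciprocity: (169/789) -> +(789/169)
  reduce: (113/169)
  reciprocity: (113/169) -> +(169/113)
  reduce: (56/113)
  pull out 2: (2/113) = +1  (since 113 mod 8 = 1)
  pull out 2: (2/113) = +1  (since 113 mod 8 = 1)
  pull out 2: (2/113) = +1  (since 113 mod 8 = 1)
  reciprocity: (7/113) -> +(113/7)
  reduce: (1/7)
  (1/7) = 1
Product of signs = 1

1


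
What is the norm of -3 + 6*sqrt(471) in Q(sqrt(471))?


N(a + b*sqrt(d)) = a^2 - d*b^2
= (-3)^2 - (471)*(6)^2
= 9 - 16956
= -16947

-16947


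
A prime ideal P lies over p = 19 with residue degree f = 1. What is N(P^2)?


N(P^a) = p^(a*f)
= 19^(2*1)
= 19^2
= 361

361


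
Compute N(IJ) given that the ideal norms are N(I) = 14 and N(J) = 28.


N(IJ) = N(I) * N(J)
= 14 * 28
= 392

392


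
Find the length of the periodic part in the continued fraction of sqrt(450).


Run the CF algorithm for sqrt(450).
a_0 = floor(sqrt(450)) = 21; set m_0=0, q_0=1.
Recurrence: m' = q*a - m,  q' = (d - m'^2)/q,  a' = floor((a_0 + m')/q').
  step 1: m=21, q=9, a=4
  step 2: m=15, q=25, a=1
  step 3: m=10, q=14, a=2
  step 4: m=18, q=9, a=4
  step 5: m=18, q=14, a=2
  step 6: m=10, q=25, a=1
  step 7: m=15, q=9, a=4
  step 8: m=21, q=1, a=42
a_8 = 2*a_0 = 42, so the period closes here.
sqrt(450) = [21; 4, 1, 2, 4, 2, 1, 4, 42]
Period length = 8

8


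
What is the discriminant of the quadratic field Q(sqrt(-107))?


For K = Q(sqrt(d)) with d squarefree: disc(K) = d if d = 1 mod 4, and disc(K) = 4d if d = 2 or 3 mod 4.
Here d = -107, and d mod 4 = 1.
d = 1 mod 4 (O_K = Z[(1+sqrt(d))/2]), so disc(K) = d = -107

-107


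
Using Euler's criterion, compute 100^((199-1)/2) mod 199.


p = 199 is prime and the exponent is (p-1)/2 = 99, so by Euler's criterion 100^99 = (100/199) = +1 or -1 mod 199.
Compute by square-and-multiply:
  99 = 64 + 32 + 2 + 1 (binary 1100011)
  Repeated squaring mod 199: 100^1 = 100, 100^2 = 50, 100^4 = 112, 100^8 = 7, 100^16 = 49, 100^32 = 13, 100^64 = 169
  100^99 = 100^64 * 100^32 * 100^2 * 100^1 = 169 * 13 * 50 * 100 mod 199
    169 * 13 = 2197 = 8 mod 199
    8 * 50 = 400 = 2 mod 199
    2 * 100 = 200 = 1 mod 199
  100^99 = 1 mod 199
Result 1: 100 is a quadratic residue mod 199.
100^99 mod 199 = 1

1


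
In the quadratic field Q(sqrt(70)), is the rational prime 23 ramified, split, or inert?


K = Q(sqrt(70)). Since d mod 4 = 2, disc(K) = 280.
Check p | disc: 280 mod 23 = 4.
p does not divide disc. Compute Legendre symbol (d/p):
1^((23-1)/2) mod 23 = 1
(d/p) = 1, so p splits: (p) = P*P' with e=1, f=1, g=2.
Therefore p is split.

split


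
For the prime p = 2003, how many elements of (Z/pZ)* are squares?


For prime p, the number of non-zero quadratic residues is (p-1)/2.
= (2003-1)/2
= 1001

1001


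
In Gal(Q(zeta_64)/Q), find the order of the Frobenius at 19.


The Frobenius at p in Gal(Q(zeta_n)/Q) = (Z/nZ)* is the class of p, so its order is ord_64(19), the smallest k >= 1 with 19^k = 1 mod 64.
n = 64 = 2^6, phi(64) = 32; the order divides phi(n).
Divisors of 32: 1, 2, 4, 8, 16, 32
Repeated squaring mod 64: 19^1 = 19, 19^2 = 41, 19^4 = 17, 19^8 = 33, 19^16 = 1, 19^32 = 1
Test divisors in increasing order:
  k=1: 19^1 = 19 mod 64
  k=2: 19^2 = 41 mod 64
  k=4: 19^4 = 17 mod 64
  k=8: 19^8 = 33 mod 64
  k=16: 19^16 = 1 mod 64  <- first divisor giving 1
Order = 16

16


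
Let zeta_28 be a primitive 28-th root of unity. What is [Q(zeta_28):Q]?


The degree equals Euler's totient phi(28).
28 = 2^2 * 7
phi(28) = 12

12


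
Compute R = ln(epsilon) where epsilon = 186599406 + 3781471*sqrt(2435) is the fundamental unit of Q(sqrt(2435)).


epsilon = 186599406 + 3781471*sqrt(2435)
= 3.7320e+08
R = ln(3.7320e+08)
= 19.7376

19.7376


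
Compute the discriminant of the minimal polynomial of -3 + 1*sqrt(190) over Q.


The element -3 + 1*sqrt(190) has minimal polynomial:
x^2 + 6*x - 181
Discriminant = (6)^2 - 4*(-181)
= 36 + 724
= 760

760


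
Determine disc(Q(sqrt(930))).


For K = Q(sqrt(d)) with d squarefree: disc(K) = d if d = 1 mod 4, and disc(K) = 4d if d = 2 or 3 mod 4.
Here d = 930, and d mod 4 = 2.
d = 2 mod 4, not 1 (O_K = Z[sqrt(d)]), so disc(K) = 4d = 4 * (930) = 3720

3720


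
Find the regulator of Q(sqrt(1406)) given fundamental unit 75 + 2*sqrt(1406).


epsilon = 75 + 2*sqrt(1406)
= 149.9933
R = ln(149.9933)
= 5.0106

5.0106


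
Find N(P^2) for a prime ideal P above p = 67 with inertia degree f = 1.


N(P^a) = p^(a*f)
= 67^(2*1)
= 67^2
= 4489

4489


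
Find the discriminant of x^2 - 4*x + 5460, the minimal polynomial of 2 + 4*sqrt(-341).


The element 2 + 4*sqrt(-341) has minimal polynomial:
x^2 - 4*x + 5460
Discriminant = (-4)^2 - 4*(5460)
= 16 - 21840
= -21824

-21824


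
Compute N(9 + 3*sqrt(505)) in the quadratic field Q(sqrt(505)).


N(a + b*sqrt(d)) = a^2 - d*b^2
= (9)^2 - (505)*(3)^2
= 81 - 4545
= -4464

-4464


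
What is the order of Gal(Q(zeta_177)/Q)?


|Gal(Q(zeta_177)/Q)| = phi(177)
= 116

116


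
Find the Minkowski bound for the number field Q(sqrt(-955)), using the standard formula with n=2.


d = -955, d mod 4 = 1, so disc(K) = d = -955; |disc(K)| = 955
Imaginary quadratic field, so n = 2, s = r2 = 1, r1 = 0
M = (n!/n^n) * (4/pi)^s * sqrt(|disc(K)|) = (2!/2^2) * (4/pi)^1 * sqrt(955)
= 0.5 * 1.273240 * 30.903074
= 19.6735

19.6735


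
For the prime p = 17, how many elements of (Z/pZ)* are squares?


For prime p, the number of non-zero quadratic residues is (p-1)/2.
= (17-1)/2
= 8

8


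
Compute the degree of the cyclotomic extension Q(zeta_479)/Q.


The degree equals Euler's totient phi(479).
479 = 479
phi(479) = 478

478


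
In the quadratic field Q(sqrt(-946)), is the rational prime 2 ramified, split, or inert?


K = Q(sqrt(-946)). Since d mod 4 = 2, disc(K) = -3784.
Check p | disc: -3784 mod 2 = 0.
p divides disc, so p ramifies: (p) = P^2 with e=2, f=1, g=1.
Therefore p is ramified.

ramified


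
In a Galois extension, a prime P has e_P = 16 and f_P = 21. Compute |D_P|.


|D_P| = e * f
= 16 * 21
= 336

336


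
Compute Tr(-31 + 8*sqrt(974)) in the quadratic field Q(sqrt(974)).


Tr(a + b*sqrt(d)) = (a + b*sqrt(d)) + (a - b*sqrt(d)) = 2a
= 2 * (-31)
= -62

-62


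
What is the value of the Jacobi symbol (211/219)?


Compute (211/219) via quadratic reciprocity:
  reciprocity: (211/219) -> -(219/211)
  reduce: (8/211)
  pull out 2: (2/211) = -1  (since 211 mod 8 = 3)
  pull out 2: (2/211) = -1  (since 211 mod 8 = 3)
  pull out 2: (2/211) = -1  (since 211 mod 8 = 3)
  (1/211) = 1
Product of signs = 1

1


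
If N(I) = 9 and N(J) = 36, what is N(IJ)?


N(IJ) = N(I) * N(J)
= 9 * 36
= 324

324


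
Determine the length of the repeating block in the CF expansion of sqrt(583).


Run the CF algorithm for sqrt(583).
a_0 = floor(sqrt(583)) = 24; set m_0=0, q_0=1.
Recurrence: m' = q*a - m,  q' = (d - m'^2)/q,  a' = floor((a_0 + m')/q').
  step 1: m=24, q=7, a=6
  step 2: m=18, q=37, a=1
  step 3: m=19, q=6, a=7
  step 4: m=23, q=9, a=5
  step 5: m=22, q=11, a=4
  step 6: m=22, q=9, a=5
  step 7: m=23, q=6, a=7
  step 8: m=19, q=37, a=1
  step 9: m=18, q=7, a=6
  step 10: m=24, q=1, a=48
a_10 = 2*a_0 = 48, so the period closes here.
sqrt(583) = [24; 6, 1, 7, 5, 4, 5, 7, 1, 6, 48]
Period length = 10

10


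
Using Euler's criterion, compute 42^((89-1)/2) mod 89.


p = 89 is prime and the exponent is (p-1)/2 = 44, so by Euler's criterion 42^44 = (42/89) = +1 or -1 mod 89.
Compute by square-and-multiply:
  44 = 32 + 8 + 4 (binary 101100)
  Repeated squaring mod 89: 42^1 = 42, 42^2 = 73, 42^4 = 78, 42^8 = 32, 42^16 = 45, 42^32 = 67
  42^44 = 42^32 * 42^8 * 42^4 = 67 * 32 * 78 mod 89
    67 * 32 = 2144 = 8 mod 89
    8 * 78 = 624 = 1 mod 89
  42^44 = 1 mod 89
Result 1: 42 is a quadratic residue mod 89.
42^44 mod 89 = 1

1


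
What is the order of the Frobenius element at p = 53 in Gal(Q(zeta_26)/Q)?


The Frobenius at p in Gal(Q(zeta_n)/Q) = (Z/nZ)* is the class of p, so its order is ord_26(53), the smallest k >= 1 with 53^k = 1 mod 26.
n = 26 = 2 * 13, phi(26) = 12; the order divides phi(n).
Divisors of 12: 1, 2, 3, 4, 6, 12
Repeated squaring mod 26: 53^1 = 1, 53^2 = 1, 53^4 = 1, 53^8 = 1
Test divisors in increasing order:
  k=1: 53^1 = 1 mod 26  <- first divisor giving 1
Order = 1

1


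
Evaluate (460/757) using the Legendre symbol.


p = 757 is prime, so compute (460/757) with the reciprocity algorithm (Jacobi-symbol steps: pull out 2s via (2/n), flip via reciprocity, reduce):
  pull out 2: (2/757) = -1  (since 757 mod 8 = 5)
  pull out 2: (2/757) = -1  (since 757 mod 8 = 5)
  reciprocity: (115/757) -> +(757/115)
  reduce: (67/115)
  reciprocity: (67/115) -> -(115/67)
  reduce: (48/67)
  pull out 2: (2/67) = -1  (since 67 mod 8 = 3)
  pull out 2: (2/67) = -1  (since 67 mod 8 = 3)
  pull out 2: (2/67) = -1  (since 67 mod 8 = 3)
  pull out 2: (2/67) = -1  (since 67 mod 8 = 3)
  reciprocity: (3/67) -> -(67/3)
  reduce: (1/3)
  (1/3) = 1
Product of signs = 1
(460/757) = 1

1


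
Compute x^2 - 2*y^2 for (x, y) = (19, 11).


x^2 - d*y^2
= 19^2 - 2*11^2
= 361 - 242
= 119

119


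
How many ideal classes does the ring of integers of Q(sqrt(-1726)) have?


K = Q(sqrt(-1726)). d mod 4 = 2, so D = disc(K) = 4d = -6904
h(K) equals the number of primitive reduced positive-definite forms (a, b, c) = a*x^2 + b*x*y + c*y^2 with b^2 - 4ac = D,
where reduced means |b| <= a <= c, with b >= 0 whenever |b| = a or a = c, and primitive means gcd(a, b, c) = 1.
Reduced forces 3a^2 <= |D| = 6904, so 1 <= a <= 47; b must have the parity of D, and c = (b^2 - D)/(4a) must be an integer >= a.
Enumerate a = 1..47, b in [-a, a]:
  a=1: (1, 0, 1726)  [1]
  a=2: (2, 0, 863)  [1]
  a=3..4: none
  a=5: (5, -4, 346), (5, 4, 346)  [2]
  a=6..9: none
  a=10: (10, -4, 173), (10, 4, 173)  [2]
  a=11: (11, -2, 157), (11, 2, 157)  [2]
  a=12: none
  a=13: (13, -8, 134), (13, 8, 134)  [2]
  a=14..16: none
  a=17: (17, -10, 103), (17, 10, 103)  [2]
  a=18..21: none
  a=22: (22, -20, 83), (22, 20, 83)  [2]
  a=23..24: none
  a=25: (25, -14, 71), (25, 14, 71)  [2]
  a=26: (26, -8, 67), (26, 8, 67)  [2]
  a=27..30: none
  a=31: (31, -28, 62), (31, 28, 62)  [2]
  a=32..33: none
  a=34: (34, -24, 55), (34, 24, 55)  [2]
  a=35..40: none
  a=41: (41, -36, 50), (41, 36, 50)  [2]
  a=42..47: none
Total reduced forms: 1 + 1 + 2 + 2 + 2 + 2 + 2 + 2 + 2 + 2 + 2 + 2 + 2 = 24
h = 24

24


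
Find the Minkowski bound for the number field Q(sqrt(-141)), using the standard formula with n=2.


d = -141, d mod 4 = 3, so disc(K) = 4d = -564; |disc(K)| = 564
Imaginary quadratic field, so n = 2, s = r2 = 1, r1 = 0
M = (n!/n^n) * (4/pi)^s * sqrt(|disc(K)|) = (2!/2^2) * (4/pi)^1 * sqrt(564)
= 0.5 * 1.273240 * 23.748684
= 15.1189

15.1189


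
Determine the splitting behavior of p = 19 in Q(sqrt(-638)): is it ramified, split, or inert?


K = Q(sqrt(-638)). Since d mod 4 = 2, disc(K) = -2552.
Check p | disc: -2552 mod 19 = 13.
p does not divide disc. Compute Legendre symbol (d/p):
8^((19-1)/2) mod 19 = -1
(d/p) = -1, so p is inert: (p) stays prime with e=1, f=2, g=1.
Therefore p is inert.

inert


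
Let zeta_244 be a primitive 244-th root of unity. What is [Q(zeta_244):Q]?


The degree equals Euler's totient phi(244).
244 = 2^2 * 61
phi(244) = 120

120


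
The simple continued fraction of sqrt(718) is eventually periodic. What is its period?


Run the CF algorithm for sqrt(718).
a_0 = floor(sqrt(718)) = 26; set m_0=0, q_0=1.
Recurrence: m' = q*a - m,  q' = (d - m'^2)/q,  a' = floor((a_0 + m')/q').
  step 1: m=26, q=42, a=1
  step 2: m=16, q=11, a=3
  step 3: m=17, q=39, a=1
  step 4: m=22, q=6, a=8
  step 5: m=26, q=7, a=7
  step 6: m=23, q=27, a=1
  step 7: m=4, q=26, a=1
  step 8: m=22, q=9, a=5
  step 9: m=23, q=21, a=2
  step 10: m=19, q=17, a=2
  step 11: m=15, q=29, a=1
  step 12: m=14, q=18, a=2
  step 13: m=22, q=13, a=3
  step 14: m=17, q=33, a=1
  step 15: m=16, q=14, a=3
  step 16: m=26, q=3, a=17
  step 17: m=25, q=31, a=1
  step 18: m=6, q=22, a=1
  step 19: m=16, q=21, a=2
  step 20: m=26, q=2, a=26
  step 21: m=26, q=21, a=2
  step 22: m=16, q=22, a=1
  step 23: m=6, q=31, a=1
  step 24: m=25, q=3, a=17
  step 25: m=26, q=14, a=3
  step 26: m=16, q=33, a=1
  step 27: m=17, q=13, a=3
  step 28: m=22, q=18, a=2
  step 29: m=14, q=29, a=1
  step 30: m=15, q=17, a=2
  step 31: m=19, q=21, a=2
  step 32: m=23, q=9, a=5
  step 33: m=22, q=26, a=1
  step 34: m=4, q=27, a=1
  step 35: m=23, q=7, a=7
  step 36: m=26, q=6, a=8
  step 37: m=22, q=39, a=1
  step 38: m=17, q=11, a=3
  step 39: m=16, q=42, a=1
  step 40: m=26, q=1, a=52
a_40 = 2*a_0 = 52, so the period closes here.
sqrt(718) = [26; 1, 3, 1, 8, 7, 1, 1, 5, 2, 2, 1, 2, 3, 1, 3, 17, 1, 1, 2, 26, 2, 1, 1, 17, 3, 1, 3, 2, 1, 2, 2, 5, 1, 1, 7, 8, 1, 3, 1, 52]
Period length = 40

40


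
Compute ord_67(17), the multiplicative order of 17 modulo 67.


We want ord_67(17), the smallest k >= 1 with 17^k = 1 mod 67.
n = 67 = 67, phi(67) = 66; the order divides phi(n).
Divisors of 66: 1, 2, 3, 6, 11, 22, 33, 66
Repeated squaring mod 67: 17^1 = 17, 17^2 = 21, 17^4 = 39, 17^8 = 47, 17^16 = 65, 17^32 = 4, 17^64 = 16
Test divisors in increasing order:
  k=1: 17^1 = 17 mod 67
  k=2: 17^2 = 21 mod 67
  k=3: 17^3 = 21 * 17 = 22 mod 67
  k=6: 17^6 = 39 * 21 = 15 mod 67
  k=11: 17^11 = 47 * 21 * 17 = 29 mod 67
  k=22: 17^22 = 65 * 39 * 21 = 37 mod 67
  k=33: 17^33 = 4 * 17 = 1 mod 67  <- first divisor giving 1
Order = 33

33


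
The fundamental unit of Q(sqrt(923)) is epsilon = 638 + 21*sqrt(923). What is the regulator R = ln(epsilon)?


epsilon = 638 + 21*sqrt(923)
= 1275.9992
R = ln(1275.9992)
= 7.1515

7.1515


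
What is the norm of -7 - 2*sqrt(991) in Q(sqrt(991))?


N(a + b*sqrt(d)) = a^2 - d*b^2
= (-7)^2 - (991)*(-2)^2
= 49 - 3964
= -3915

-3915


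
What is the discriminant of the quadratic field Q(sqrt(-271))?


For K = Q(sqrt(d)) with d squarefree: disc(K) = d if d = 1 mod 4, and disc(K) = 4d if d = 2 or 3 mod 4.
Here d = -271, and d mod 4 = 1.
d = 1 mod 4 (O_K = Z[(1+sqrt(d))/2]), so disc(K) = d = -271

-271


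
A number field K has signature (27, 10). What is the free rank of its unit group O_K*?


By Dirichlet's unit theorem:
rank = r1 + r2 - 1
= 27 + 10 - 1
= 36

36


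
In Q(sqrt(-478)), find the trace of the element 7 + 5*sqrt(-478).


Tr(a + b*sqrt(d)) = (a + b*sqrt(d)) + (a - b*sqrt(d)) = 2a
= 2 * (7)
= 14

14


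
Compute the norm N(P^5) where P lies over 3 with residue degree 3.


N(P^a) = p^(a*f)
= 3^(5*3)
= 3^15
= 14348907

14348907


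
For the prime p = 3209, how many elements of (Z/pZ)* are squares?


For prime p, the number of non-zero quadratic residues is (p-1)/2.
= (3209-1)/2
= 1604

1604


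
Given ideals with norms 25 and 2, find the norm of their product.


N(IJ) = N(I) * N(J)
= 25 * 2
= 50

50


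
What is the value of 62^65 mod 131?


p = 131 is prime and the exponent is (p-1)/2 = 65, so by Euler's criterion 62^65 = (62/131) = +1 or -1 mod 131.
Compute by square-and-multiply:
  65 = 64 + 1 (binary 1000001)
  Repeated squaring mod 131: 62^1 = 62, 62^2 = 45, 62^4 = 60, 62^8 = 63, 62^16 = 39, 62^32 = 80, 62^64 = 112
  62^65 = 62^64 * 62^1 = 112 * 62 mod 131
    112 * 62 = 6944 = 1 mod 131
  62^65 = 1 mod 131
Result 1: 62 is a quadratic residue mod 131.
62^65 mod 131 = 1

1


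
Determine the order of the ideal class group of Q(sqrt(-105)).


K = Q(sqrt(-105)). d mod 4 = 3, so D = disc(K) = 4d = -420
h(K) equals the number of primitive reduced positive-definite forms (a, b, c) = a*x^2 + b*x*y + c*y^2 with b^2 - 4ac = D,
where reduced means |b| <= a <= c, with b >= 0 whenever |b| = a or a = c, and primitive means gcd(a, b, c) = 1.
Reduced forces 3a^2 <= |D| = 420, so 1 <= a <= 11; b must have the parity of D, and c = (b^2 - D)/(4a) must be an integer >= a.
Enumerate a = 1..11, b in [-a, a]:
  a=1: (1, 0, 105)  [1]
  a=2: (2, 2, 53)  [1]
  a=3: (3, 0, 35)  [1]
  a=4: none
  a=5: (5, 0, 21)  [1]
  a=6: (6, 6, 19)  [1]
  a=7: (7, 0, 15)  [1]
  a=8..9: none
  a=10: (10, 10, 13)  [1]
  a=11: (11, 8, 11)  [1]
Total reduced forms: 1 + 1 + 1 + 1 + 1 + 1 + 1 + 1 = 8
h = 8

8


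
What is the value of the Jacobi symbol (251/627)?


Compute (251/627) via quadratic reciprocity:
  reciprocity: (251/627) -> -(627/251)
  reduce: (125/251)
  reciprocity: (125/251) -> +(251/125)
  reduce: (1/125)
  (1/125) = 1
Product of signs = -1

-1


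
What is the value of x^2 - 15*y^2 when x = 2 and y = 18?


x^2 - d*y^2
= 2^2 - 15*18^2
= 4 - 4860
= -4856

-4856


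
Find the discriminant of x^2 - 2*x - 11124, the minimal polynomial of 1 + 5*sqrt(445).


The element 1 + 5*sqrt(445) has minimal polynomial:
x^2 - 2*x - 11124
Discriminant = (-2)^2 - 4*(-11124)
= 4 + 44496
= 44500

44500


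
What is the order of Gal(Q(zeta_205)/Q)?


|Gal(Q(zeta_205)/Q)| = phi(205)
= 160

160


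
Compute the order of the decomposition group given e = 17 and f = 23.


|D_P| = e * f
= 17 * 23
= 391

391


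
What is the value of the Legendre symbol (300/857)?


p = 857 is prime, so compute (300/857) with the reciprocity algorithm (Jacobi-symbol steps: pull out 2s via (2/n), flip via reciprocity, reduce):
  pull out 2: (2/857) = +1  (since 857 mod 8 = 1)
  pull out 2: (2/857) = +1  (since 857 mod 8 = 1)
  reciprocity: (75/857) -> +(857/75)
  reduce: (32/75)
  pull out 2: (2/75) = -1  (since 75 mod 8 = 3)
  pull out 2: (2/75) = -1  (since 75 mod 8 = 3)
  pull out 2: (2/75) = -1  (since 75 mod 8 = 3)
  pull out 2: (2/75) = -1  (since 75 mod 8 = 3)
  pull out 2: (2/75) = -1  (since 75 mod 8 = 3)
  (1/75) = 1
Product of signs = -1
(300/857) = -1

-1


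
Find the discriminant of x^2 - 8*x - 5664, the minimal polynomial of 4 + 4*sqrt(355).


The element 4 + 4*sqrt(355) has minimal polynomial:
x^2 - 8*x - 5664
Discriminant = (-8)^2 - 4*(-5664)
= 64 + 22656
= 22720

22720


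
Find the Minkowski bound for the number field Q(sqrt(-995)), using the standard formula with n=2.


d = -995, d mod 4 = 1, so disc(K) = d = -995; |disc(K)| = 995
Imaginary quadratic field, so n = 2, s = r2 = 1, r1 = 0
M = (n!/n^n) * (4/pi)^s * sqrt(|disc(K)|) = (2!/2^2) * (4/pi)^1 * sqrt(995)
= 0.5 * 1.273240 * 31.543621
= 20.0813

20.0813


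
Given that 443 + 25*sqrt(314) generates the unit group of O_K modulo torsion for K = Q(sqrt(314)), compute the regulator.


epsilon = 443 + 25*sqrt(314)
= 886.0011
R = ln(886.0011)
= 6.7867

6.7867


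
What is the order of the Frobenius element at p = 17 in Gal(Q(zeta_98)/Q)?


The Frobenius at p in Gal(Q(zeta_n)/Q) = (Z/nZ)* is the class of p, so its order is ord_98(17), the smallest k >= 1 with 17^k = 1 mod 98.
n = 98 = 2 * 7^2, phi(98) = 42; the order divides phi(n).
Divisors of 42: 1, 2, 3, 6, 7, 14, 21, 42
Repeated squaring mod 98: 17^1 = 17, 17^2 = 93, 17^4 = 25, 17^8 = 37, 17^16 = 95, 17^32 = 9
Test divisors in increasing order:
  k=1: 17^1 = 17 mod 98
  k=2: 17^2 = 93 mod 98
  k=3: 17^3 = 93 * 17 = 13 mod 98
  k=6: 17^6 = 25 * 93 = 71 mod 98
  k=7: 17^7 = 25 * 93 * 17 = 31 mod 98
  k=14: 17^14 = 37 * 25 * 93 = 79 mod 98
  k=21: 17^21 = 95 * 25 * 17 = 97 mod 98
  k=42: 17^42 = 9 * 37 * 93 = 1 mod 98  <- first divisor giving 1
Order = 42

42


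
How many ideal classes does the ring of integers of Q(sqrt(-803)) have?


K = Q(sqrt(-803)). d mod 4 = 1, so D = disc(K) = d = -803
h(K) equals the number of primitive reduced positive-definite forms (a, b, c) = a*x^2 + b*x*y + c*y^2 with b^2 - 4ac = D,
where reduced means |b| <= a <= c, with b >= 0 whenever |b| = a or a = c, and primitive means gcd(a, b, c) = 1.
Reduced forces 3a^2 <= |D| = 803, so 1 <= a <= 16; b must have the parity of D, and c = (b^2 - D)/(4a) must be an integer >= a.
Enumerate a = 1..16, b in [-a, a]:
  a=1: (1, 1, 201)  [1]
  a=2: none
  a=3: (3, -1, 67), (3, 1, 67)  [2]
  a=4..6: none
  a=7: (7, -3, 29), (7, 3, 29)  [2]
  a=8: none
  a=9: (9, -5, 23), (9, 5, 23)  [2]
  a=10: none
  a=11: (11, 11, 21)  [1]
  a=12: none
  a=13: (13, -9, 17), (13, 9, 17)  [2]
  a=14..16: none
Total reduced forms: 1 + 2 + 2 + 2 + 1 + 2 = 10
h = 10

10


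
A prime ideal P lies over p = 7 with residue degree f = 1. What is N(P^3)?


N(P^a) = p^(a*f)
= 7^(3*1)
= 7^3
= 343

343


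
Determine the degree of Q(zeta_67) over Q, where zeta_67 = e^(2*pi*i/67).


The degree equals Euler's totient phi(67).
67 = 67
phi(67) = 66

66


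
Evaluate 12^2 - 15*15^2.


x^2 - d*y^2
= 12^2 - 15*15^2
= 144 - 3375
= -3231

-3231


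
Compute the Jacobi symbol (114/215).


Compute (114/215) via quadratic reciprocity:
  pull out 2: (2/215) = +1  (since 215 mod 8 = 7)
  reciprocity: (57/215) -> +(215/57)
  reduce: (44/57)
  pull out 2: (2/57) = +1  (since 57 mod 8 = 1)
  pull out 2: (2/57) = +1  (since 57 mod 8 = 1)
  reciprocity: (11/57) -> +(57/11)
  reduce: (2/11)
  pull out 2: (2/11) = -1  (since 11 mod 8 = 3)
  (1/11) = 1
Product of signs = -1

-1


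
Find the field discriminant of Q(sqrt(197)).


For K = Q(sqrt(d)) with d squarefree: disc(K) = d if d = 1 mod 4, and disc(K) = 4d if d = 2 or 3 mod 4.
Here d = 197, and d mod 4 = 1.
d = 1 mod 4 (O_K = Z[(1+sqrt(d))/2]), so disc(K) = d = 197

197


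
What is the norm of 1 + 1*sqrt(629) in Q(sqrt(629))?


N(a + b*sqrt(d)) = a^2 - d*b^2
= (1)^2 - (629)*(1)^2
= 1 - 629
= -628

-628


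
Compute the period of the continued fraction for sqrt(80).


Run the CF algorithm for sqrt(80).
a_0 = floor(sqrt(80)) = 8; set m_0=0, q_0=1.
Recurrence: m' = q*a - m,  q' = (d - m'^2)/q,  a' = floor((a_0 + m')/q').
  step 1: m=8, q=16, a=1
  step 2: m=8, q=1, a=16
a_2 = 2*a_0 = 16, so the period closes here.
sqrt(80) = [8; 1, 16]
Period length = 2

2


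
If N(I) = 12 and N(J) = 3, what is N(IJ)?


N(IJ) = N(I) * N(J)
= 12 * 3
= 36

36


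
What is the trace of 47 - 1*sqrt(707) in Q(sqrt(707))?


Tr(a + b*sqrt(d)) = (a + b*sqrt(d)) + (a - b*sqrt(d)) = 2a
= 2 * (47)
= 94

94


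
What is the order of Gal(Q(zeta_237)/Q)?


|Gal(Q(zeta_237)/Q)| = phi(237)
= 156

156


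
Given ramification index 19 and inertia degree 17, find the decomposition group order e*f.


|D_P| = e * f
= 19 * 17
= 323

323


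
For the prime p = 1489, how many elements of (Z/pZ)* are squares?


For prime p, the number of non-zero quadratic residues is (p-1)/2.
= (1489-1)/2
= 744

744


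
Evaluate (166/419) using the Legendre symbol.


p = 419 is prime, so compute (166/419) with the reciprocity algorithm (Jacobi-symbol steps: pull out 2s via (2/n), flip via reciprocity, reduce):
  pull out 2: (2/419) = -1  (since 419 mod 8 = 3)
  reciprocity: (83/419) -> -(419/83)
  reduce: (4/83)
  pull out 2: (2/83) = -1  (since 83 mod 8 = 3)
  pull out 2: (2/83) = -1  (since 83 mod 8 = 3)
  (1/83) = 1
Product of signs = 1
(166/419) = 1

1


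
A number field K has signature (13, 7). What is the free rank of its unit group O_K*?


By Dirichlet's unit theorem:
rank = r1 + r2 - 1
= 13 + 7 - 1
= 19

19


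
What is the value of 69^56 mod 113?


p = 113 is prime and the exponent is (p-1)/2 = 56, so by Euler's criterion 69^56 = (69/113) = +1 or -1 mod 113.
Compute by square-and-multiply:
  56 = 32 + 16 + 8 (binary 111000)
  Repeated squaring mod 113: 69^1 = 69, 69^2 = 15, 69^4 = 112, 69^8 = 1, 69^16 = 1, 69^32 = 1
  69^56 = 69^32 * 69^16 * 69^8 = 1 * 1 * 1 mod 113
    1 * 1 = 1 = 1 mod 113
    1 * 1 = 1 = 1 mod 113
  69^56 = 1 mod 113
Result 1: 69 is a quadratic residue mod 113.
69^56 mod 113 = 1

1


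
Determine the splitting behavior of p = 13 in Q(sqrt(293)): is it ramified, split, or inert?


K = Q(sqrt(293)). Since d mod 4 = 1, disc(K) = 293.
Check p | disc: 293 mod 13 = 7.
p does not divide disc. Compute Legendre symbol (d/p):
7^((13-1)/2) mod 13 = -1
(d/p) = -1, so p is inert: (p) stays prime with e=1, f=2, g=1.
Therefore p is inert.

inert


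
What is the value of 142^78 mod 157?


p = 157 is prime and the exponent is (p-1)/2 = 78, so by Euler's criterion 142^78 = (142/157) = +1 or -1 mod 157.
Compute by square-and-multiply:
  78 = 64 + 8 + 4 + 2 (binary 1001110)
  Repeated squaring mod 157: 142^1 = 142, 142^2 = 68, 142^4 = 71, 142^8 = 17, 142^16 = 132, 142^32 = 154, 142^64 = 9
  142^78 = 142^64 * 142^8 * 142^4 * 142^2 = 9 * 17 * 71 * 68 mod 157
    9 * 17 = 153 = 153 mod 157
    153 * 71 = 10863 = 30 mod 157
    30 * 68 = 2040 = 156 mod 157
  142^78 = 156 mod 157
Result 156 = p - 1 = -1 mod 157: 142 is a quadratic non-residue mod 157. As a residue in [0, p-1] the value is 156.
142^78 mod 157 = 156

156


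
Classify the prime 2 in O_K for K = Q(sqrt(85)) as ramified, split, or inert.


K = Q(sqrt(85)). Since d mod 4 = 1, disc(K) = 85.
Check p | disc: 85 mod 2 = 1.
p=2 does not divide disc (d is 1 mod 4). 2 splits iff d = 1 mod 8.
d mod 8 = 5, so (d/2) = -1.
(d/p) = -1, so p is inert: (p) stays prime with e=1, f=2, g=1.
Therefore p is inert.

inert


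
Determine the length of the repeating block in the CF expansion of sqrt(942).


Run the CF algorithm for sqrt(942).
a_0 = floor(sqrt(942)) = 30; set m_0=0, q_0=1.
Recurrence: m' = q*a - m,  q' = (d - m'^2)/q,  a' = floor((a_0 + m')/q').
  step 1: m=30, q=42, a=1
  step 2: m=12, q=19, a=2
  step 3: m=26, q=14, a=4
  step 4: m=30, q=3, a=20
  step 5: m=30, q=14, a=4
  step 6: m=26, q=19, a=2
  step 7: m=12, q=42, a=1
  step 8: m=30, q=1, a=60
a_8 = 2*a_0 = 60, so the period closes here.
sqrt(942) = [30; 1, 2, 4, 20, 4, 2, 1, 60]
Period length = 8

8


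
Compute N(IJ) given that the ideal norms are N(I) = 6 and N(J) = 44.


N(IJ) = N(I) * N(J)
= 6 * 44
= 264

264


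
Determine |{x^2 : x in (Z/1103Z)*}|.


For prime p, the number of non-zero quadratic residues is (p-1)/2.
= (1103-1)/2
= 551

551


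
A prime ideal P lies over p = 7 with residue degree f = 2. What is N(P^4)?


N(P^a) = p^(a*f)
= 7^(4*2)
= 7^8
= 5764801

5764801


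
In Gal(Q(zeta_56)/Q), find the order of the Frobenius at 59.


The Frobenius at p in Gal(Q(zeta_n)/Q) = (Z/nZ)* is the class of p, so its order is ord_56(59), the smallest k >= 1 with 59^k = 1 mod 56.
n = 56 = 2^3 * 7, phi(56) = 24; the order divides phi(n).
Divisors of 24: 1, 2, 3, 4, 6, 8, 12, 24
Repeated squaring mod 56: 59^1 = 3, 59^2 = 9, 59^4 = 25, 59^8 = 9, 59^16 = 25
Test divisors in increasing order:
  k=1: 59^1 = 3 mod 56
  k=2: 59^2 = 9 mod 56
  k=3: 59^3 = 9 * 3 = 27 mod 56
  k=4: 59^4 = 25 mod 56
  k=6: 59^6 = 25 * 9 = 1 mod 56  <- first divisor giving 1
Order = 6

6


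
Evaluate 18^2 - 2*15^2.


x^2 - d*y^2
= 18^2 - 2*15^2
= 324 - 450
= -126

-126


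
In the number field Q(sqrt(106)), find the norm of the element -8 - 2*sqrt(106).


N(a + b*sqrt(d)) = a^2 - d*b^2
= (-8)^2 - (106)*(-2)^2
= 64 - 424
= -360

-360


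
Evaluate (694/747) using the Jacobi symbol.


Compute (694/747) via quadratic reciprocity:
  pull out 2: (2/747) = -1  (since 747 mod 8 = 3)
  reciprocity: (347/747) -> -(747/347)
  reduce: (53/347)
  reciprocity: (53/347) -> +(347/53)
  reduce: (29/53)
  reciprocity: (29/53) -> +(53/29)
  reduce: (24/29)
  pull out 2: (2/29) = -1  (since 29 mod 8 = 5)
  pull out 2: (2/29) = -1  (since 29 mod 8 = 5)
  pull out 2: (2/29) = -1  (since 29 mod 8 = 5)
  reciprocity: (3/29) -> +(29/3)
  reduce: (2/3)
  pull out 2: (2/3) = -1  (since 3 mod 8 = 3)
  (1/3) = 1
Product of signs = 1

1


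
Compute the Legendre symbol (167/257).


p = 257 is prime, so compute (167/257) with the reciprocity algorithm (Jacobi-symbol steps: pull out 2s via (2/n), flip via reciprocity, reduce):
  reciprocity: (167/257) -> +(257/167)
  reduce: (90/167)
  pull out 2: (2/167) = +1  (since 167 mod 8 = 7)
  reciprocity: (45/167) -> +(167/45)
  reduce: (32/45)
  pull out 2: (2/45) = -1  (since 45 mod 8 = 5)
  pull out 2: (2/45) = -1  (since 45 mod 8 = 5)
  pull out 2: (2/45) = -1  (since 45 mod 8 = 5)
  pull out 2: (2/45) = -1  (since 45 mod 8 = 5)
  pull out 2: (2/45) = -1  (since 45 mod 8 = 5)
  (1/45) = 1
Product of signs = -1
(167/257) = -1

-1


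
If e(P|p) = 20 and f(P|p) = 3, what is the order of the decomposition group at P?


|D_P| = e * f
= 20 * 3
= 60

60


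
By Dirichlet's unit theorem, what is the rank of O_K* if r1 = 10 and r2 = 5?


By Dirichlet's unit theorem:
rank = r1 + r2 - 1
= 10 + 5 - 1
= 14

14


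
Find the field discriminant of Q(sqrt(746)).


For K = Q(sqrt(d)) with d squarefree: disc(K) = d if d = 1 mod 4, and disc(K) = 4d if d = 2 or 3 mod 4.
Here d = 746, and d mod 4 = 2.
d = 2 mod 4, not 1 (O_K = Z[sqrt(d)]), so disc(K) = 4d = 4 * (746) = 2984

2984


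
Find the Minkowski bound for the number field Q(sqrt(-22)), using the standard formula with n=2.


d = -22, d mod 4 = 2, so disc(K) = 4d = -88; |disc(K)| = 88
Imaginary quadratic field, so n = 2, s = r2 = 1, r1 = 0
M = (n!/n^n) * (4/pi)^s * sqrt(|disc(K)|) = (2!/2^2) * (4/pi)^1 * sqrt(88)
= 0.5 * 1.273240 * 9.380832
= 5.9720

5.9720


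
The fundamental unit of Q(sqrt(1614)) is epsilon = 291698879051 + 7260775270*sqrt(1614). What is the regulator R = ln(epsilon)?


epsilon = 291698879051 + 7260775270*sqrt(1614)
= 5.8340e+11
R = ln(5.8340e+11)
= 27.0921

27.0921


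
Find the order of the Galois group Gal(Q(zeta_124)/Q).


|Gal(Q(zeta_124)/Q)| = phi(124)
= 60

60


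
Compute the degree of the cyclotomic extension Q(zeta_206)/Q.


The degree equals Euler's totient phi(206).
206 = 2 * 103
phi(206) = 102

102


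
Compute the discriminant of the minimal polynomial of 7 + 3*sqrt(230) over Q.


The element 7 + 3*sqrt(230) has minimal polynomial:
x^2 - 14*x - 2021
Discriminant = (-14)^2 - 4*(-2021)
= 196 + 8084
= 8280

8280


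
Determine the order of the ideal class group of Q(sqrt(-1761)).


K = Q(sqrt(-1761)). d mod 4 = 3, so D = disc(K) = 4d = -7044
h(K) equals the number of primitive reduced positive-definite forms (a, b, c) = a*x^2 + b*x*y + c*y^2 with b^2 - 4ac = D,
where reduced means |b| <= a <= c, with b >= 0 whenever |b| = a or a = c, and primitive means gcd(a, b, c) = 1.
Reduced forces 3a^2 <= |D| = 7044, so 1 <= a <= 48; b must have the parity of D, and c = (b^2 - D)/(4a) must be an integer >= a.
Enumerate a = 1..48, b in [-a, a]:
  a=1: (1, 0, 1761)  [1]
  a=2: (2, 2, 881)  [1]
  a=3: (3, 0, 587)  [1]
  a=4: none
  a=5: (5, -4, 353), (5, 4, 353)  [2]
  a=6: (6, 6, 295)  [1]
  a=7..9: none
  a=10: (10, -6, 177), (10, 6, 177)  [2]
  a=11..14: none
  a=15: (15, -6, 118), (15, 6, 118)  [2]
  a=16..18: none
  a=19: (19, -10, 94), (19, 10, 94)  [2]
  a=20..24: none
  a=25: (25, -16, 73), (25, 16, 73)  [2]
  a=26..29: none
  a=30: (30, -6, 59), (30, 6, 59)  [2]
  a=31..37: none
  a=38: (38, -10, 47), (38, 10, 47)  [2]
  a=39..40: none
  a=41: (41, -34, 50), (41, 34, 50)  [2]
  a=42..48: none
Total reduced forms: 1 + 1 + 1 + 2 + 1 + 2 + 2 + 2 + 2 + 2 + 2 + 2 = 20
h = 20

20


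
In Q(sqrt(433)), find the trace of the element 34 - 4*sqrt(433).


Tr(a + b*sqrt(d)) = (a + b*sqrt(d)) + (a - b*sqrt(d)) = 2a
= 2 * (34)
= 68

68


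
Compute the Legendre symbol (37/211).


p = 211 is prime, so compute (37/211) with the reciprocity algorithm (Jacobi-symbol steps: pull out 2s via (2/n), flip via reciprocity, reduce):
  reciprocity: (37/211) -> +(211/37)
  reduce: (26/37)
  pull out 2: (2/37) = -1  (since 37 mod 8 = 5)
  reciprocity: (13/37) -> +(37/13)
  reduce: (11/13)
  reciprocity: (11/13) -> +(13/11)
  reduce: (2/11)
  pull out 2: (2/11) = -1  (since 11 mod 8 = 3)
  (1/11) = 1
Product of signs = 1
(37/211) = 1

1
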